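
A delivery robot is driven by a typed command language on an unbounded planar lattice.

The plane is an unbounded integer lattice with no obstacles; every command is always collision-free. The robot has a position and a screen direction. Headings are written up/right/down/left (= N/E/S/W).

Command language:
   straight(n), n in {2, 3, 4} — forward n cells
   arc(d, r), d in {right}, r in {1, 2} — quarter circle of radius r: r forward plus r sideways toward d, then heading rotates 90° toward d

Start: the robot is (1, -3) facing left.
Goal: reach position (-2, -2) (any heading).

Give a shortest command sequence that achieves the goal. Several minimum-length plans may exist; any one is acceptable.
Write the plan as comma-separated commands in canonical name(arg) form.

straight(2), arc(right, 1)

start: (1, -3) facing left
step 1 (straight(2)): (-1, -3) facing left
step 2 (arc(right, 1)): (-2, -2) facing up
minimal: 2 command(s), checked below 2.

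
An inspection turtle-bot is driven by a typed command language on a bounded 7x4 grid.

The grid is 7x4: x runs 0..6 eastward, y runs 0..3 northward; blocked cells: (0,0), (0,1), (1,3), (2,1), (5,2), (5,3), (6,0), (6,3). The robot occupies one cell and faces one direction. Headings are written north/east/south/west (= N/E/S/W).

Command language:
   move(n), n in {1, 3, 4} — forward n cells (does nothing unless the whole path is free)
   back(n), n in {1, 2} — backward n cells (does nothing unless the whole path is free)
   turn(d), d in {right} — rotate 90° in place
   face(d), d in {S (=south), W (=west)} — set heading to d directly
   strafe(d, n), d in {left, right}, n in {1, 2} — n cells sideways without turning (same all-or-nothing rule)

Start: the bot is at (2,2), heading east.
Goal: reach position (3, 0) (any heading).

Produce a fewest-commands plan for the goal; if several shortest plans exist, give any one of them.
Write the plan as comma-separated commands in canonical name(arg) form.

move(1), strafe(right, 2)

t0: at (2,2), heading east
t=1 move(1) ⇒ at (3,2), heading east
t=2 strafe(right, 2) ⇒ at (3,0), heading east
nothing shorter than 2 reaches the goal.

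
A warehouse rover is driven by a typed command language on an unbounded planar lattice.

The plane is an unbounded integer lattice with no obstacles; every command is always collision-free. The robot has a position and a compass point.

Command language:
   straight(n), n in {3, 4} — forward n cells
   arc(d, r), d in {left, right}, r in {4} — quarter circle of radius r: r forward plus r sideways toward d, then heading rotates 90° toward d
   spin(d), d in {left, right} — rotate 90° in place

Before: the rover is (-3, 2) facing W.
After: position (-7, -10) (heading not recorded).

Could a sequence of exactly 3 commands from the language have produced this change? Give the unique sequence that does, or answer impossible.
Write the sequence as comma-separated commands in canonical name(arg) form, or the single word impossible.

key: order matters: swapping arc(left, 4) and straight(4) lands elsewhere
initial: (-3, 2) facing W
[1] after arc(left, 4): (-7, -2) facing S
[2] after straight(4): (-7, -6) facing S
[3] after straight(4): (-7, -10) facing S
no other 3-command option fits: unique.

arc(left, 4), straight(4), straight(4)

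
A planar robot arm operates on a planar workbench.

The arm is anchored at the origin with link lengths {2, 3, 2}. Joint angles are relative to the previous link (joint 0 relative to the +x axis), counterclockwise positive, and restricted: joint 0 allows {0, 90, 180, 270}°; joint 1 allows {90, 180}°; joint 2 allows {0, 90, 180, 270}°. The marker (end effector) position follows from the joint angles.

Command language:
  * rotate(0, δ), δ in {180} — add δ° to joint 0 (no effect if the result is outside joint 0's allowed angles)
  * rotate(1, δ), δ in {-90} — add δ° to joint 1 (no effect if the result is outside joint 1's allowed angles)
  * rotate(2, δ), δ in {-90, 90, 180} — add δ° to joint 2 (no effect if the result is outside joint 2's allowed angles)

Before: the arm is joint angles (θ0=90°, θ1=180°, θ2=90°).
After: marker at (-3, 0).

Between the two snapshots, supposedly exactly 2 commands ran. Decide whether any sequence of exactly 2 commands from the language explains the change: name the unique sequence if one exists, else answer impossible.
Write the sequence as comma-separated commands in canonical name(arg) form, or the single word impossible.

t0: joint angles (θ0=90°, θ1=180°, θ2=90°)
[1] after rotate(1, -90): joint angles (θ0=90°, θ1=90°, θ2=90°)
[2] after rotate(1, -90): joint angles (θ0=90°, θ1=90°, θ2=90°)
no rival 2-sequence matches.

rotate(1, -90), rotate(1, -90)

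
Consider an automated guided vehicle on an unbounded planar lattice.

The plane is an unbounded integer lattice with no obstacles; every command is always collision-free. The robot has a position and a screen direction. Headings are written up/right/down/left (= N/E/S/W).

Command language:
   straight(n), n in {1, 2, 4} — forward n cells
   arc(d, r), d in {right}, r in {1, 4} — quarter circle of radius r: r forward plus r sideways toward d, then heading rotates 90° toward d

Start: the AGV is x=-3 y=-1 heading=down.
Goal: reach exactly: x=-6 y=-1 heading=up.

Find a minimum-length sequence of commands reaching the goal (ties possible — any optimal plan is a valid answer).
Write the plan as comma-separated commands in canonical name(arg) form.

initial: x=-3 y=-1 heading=down
1. arc(right, 1) → x=-4 y=-2 heading=left
2. straight(1) → x=-5 y=-2 heading=left
3. arc(right, 1) → x=-6 y=-1 heading=up
no 2-step plan works, so 3 is optimal.

arc(right, 1), straight(1), arc(right, 1)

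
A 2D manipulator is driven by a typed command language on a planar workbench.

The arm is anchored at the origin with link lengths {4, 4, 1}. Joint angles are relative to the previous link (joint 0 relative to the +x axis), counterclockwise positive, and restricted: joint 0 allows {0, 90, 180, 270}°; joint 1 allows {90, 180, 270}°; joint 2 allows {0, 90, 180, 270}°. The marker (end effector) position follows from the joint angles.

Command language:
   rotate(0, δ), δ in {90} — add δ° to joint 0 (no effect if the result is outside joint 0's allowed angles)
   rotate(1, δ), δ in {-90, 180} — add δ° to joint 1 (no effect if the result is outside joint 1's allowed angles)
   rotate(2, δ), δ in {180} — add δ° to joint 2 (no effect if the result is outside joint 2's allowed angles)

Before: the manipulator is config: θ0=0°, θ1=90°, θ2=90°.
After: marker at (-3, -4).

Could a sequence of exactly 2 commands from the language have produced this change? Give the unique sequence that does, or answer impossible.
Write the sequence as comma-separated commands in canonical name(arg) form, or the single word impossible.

rotate(0, 90), rotate(0, 90)

initial: config: θ0=0°, θ1=90°, θ2=90°
t=1 rotate(0, 90) ⇒ config: θ0=90°, θ1=90°, θ2=90°
t=2 rotate(0, 90) ⇒ config: θ0=180°, θ1=90°, θ2=90°
no rival 2-sequence matches.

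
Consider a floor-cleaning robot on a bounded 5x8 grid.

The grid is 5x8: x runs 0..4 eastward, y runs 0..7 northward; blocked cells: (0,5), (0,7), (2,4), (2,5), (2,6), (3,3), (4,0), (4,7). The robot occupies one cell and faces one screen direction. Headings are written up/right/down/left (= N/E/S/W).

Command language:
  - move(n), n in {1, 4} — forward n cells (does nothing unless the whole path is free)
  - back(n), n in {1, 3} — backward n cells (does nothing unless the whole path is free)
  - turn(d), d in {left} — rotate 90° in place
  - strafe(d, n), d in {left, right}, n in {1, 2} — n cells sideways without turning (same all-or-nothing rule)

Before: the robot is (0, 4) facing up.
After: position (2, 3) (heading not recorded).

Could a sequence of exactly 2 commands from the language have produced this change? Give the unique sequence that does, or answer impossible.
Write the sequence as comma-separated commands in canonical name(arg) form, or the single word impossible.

key: order matters: swapping back(1) and strafe(right, 2) lands elsewhere
from: (0, 4) facing up
[1] after back(1): (0, 3) facing up
[2] after strafe(right, 2): (2, 3) facing up
no other 2-command option fits: unique.

back(1), strafe(right, 2)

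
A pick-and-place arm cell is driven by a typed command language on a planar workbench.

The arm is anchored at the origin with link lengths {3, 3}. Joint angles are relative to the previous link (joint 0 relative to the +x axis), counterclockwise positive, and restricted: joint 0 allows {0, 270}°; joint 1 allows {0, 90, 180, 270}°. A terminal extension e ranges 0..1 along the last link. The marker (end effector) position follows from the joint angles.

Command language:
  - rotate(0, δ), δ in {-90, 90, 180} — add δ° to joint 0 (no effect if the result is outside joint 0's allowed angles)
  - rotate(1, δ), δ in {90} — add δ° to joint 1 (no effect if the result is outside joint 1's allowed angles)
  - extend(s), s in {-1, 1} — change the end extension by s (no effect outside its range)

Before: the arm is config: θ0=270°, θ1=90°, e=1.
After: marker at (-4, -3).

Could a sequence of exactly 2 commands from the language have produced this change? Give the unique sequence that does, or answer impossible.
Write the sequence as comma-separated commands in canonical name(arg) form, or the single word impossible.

start: config: θ0=270°, θ1=90°, e=1
[1] after rotate(1, 90): config: θ0=270°, θ1=180°, e=1
[2] after rotate(1, 90): config: θ0=270°, θ1=270°, e=1
no rival 2-sequence matches.

rotate(1, 90), rotate(1, 90)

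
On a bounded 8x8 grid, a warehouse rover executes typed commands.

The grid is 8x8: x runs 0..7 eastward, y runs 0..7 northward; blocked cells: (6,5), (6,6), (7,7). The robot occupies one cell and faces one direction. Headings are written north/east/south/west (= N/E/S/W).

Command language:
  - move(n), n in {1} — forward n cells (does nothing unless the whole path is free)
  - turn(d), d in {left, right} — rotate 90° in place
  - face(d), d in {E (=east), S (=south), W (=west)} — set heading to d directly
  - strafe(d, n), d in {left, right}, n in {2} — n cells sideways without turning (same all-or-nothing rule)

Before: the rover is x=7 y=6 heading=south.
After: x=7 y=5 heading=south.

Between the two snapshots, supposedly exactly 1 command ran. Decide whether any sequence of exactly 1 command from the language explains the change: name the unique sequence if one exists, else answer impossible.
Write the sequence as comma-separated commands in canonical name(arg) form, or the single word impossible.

key: heading stays S — the single command does not turn
initial: x=7 y=6 heading=south
step 1 (move(1)): x=7 y=5 heading=south
uniquely the one of 8 1-step routes that fits.

move(1)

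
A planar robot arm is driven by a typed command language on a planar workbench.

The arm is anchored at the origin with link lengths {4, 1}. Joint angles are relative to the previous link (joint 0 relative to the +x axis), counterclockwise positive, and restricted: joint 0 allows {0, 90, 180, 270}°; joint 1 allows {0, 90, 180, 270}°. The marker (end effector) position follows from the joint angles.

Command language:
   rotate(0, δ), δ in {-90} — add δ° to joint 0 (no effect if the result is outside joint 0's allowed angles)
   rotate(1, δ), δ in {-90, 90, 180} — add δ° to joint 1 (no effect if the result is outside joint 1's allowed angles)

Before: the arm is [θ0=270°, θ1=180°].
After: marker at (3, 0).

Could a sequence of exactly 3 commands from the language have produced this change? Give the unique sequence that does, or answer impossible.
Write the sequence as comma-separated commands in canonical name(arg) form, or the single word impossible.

initial: [θ0=270°, θ1=180°]
t=1 rotate(0, -90) ⇒ [θ0=180°, θ1=180°]
t=2 rotate(0, -90) ⇒ [θ0=90°, θ1=180°]
t=3 rotate(0, -90) ⇒ [θ0=0°, θ1=180°]
no other 3-command option fits: unique.

rotate(0, -90), rotate(0, -90), rotate(0, -90)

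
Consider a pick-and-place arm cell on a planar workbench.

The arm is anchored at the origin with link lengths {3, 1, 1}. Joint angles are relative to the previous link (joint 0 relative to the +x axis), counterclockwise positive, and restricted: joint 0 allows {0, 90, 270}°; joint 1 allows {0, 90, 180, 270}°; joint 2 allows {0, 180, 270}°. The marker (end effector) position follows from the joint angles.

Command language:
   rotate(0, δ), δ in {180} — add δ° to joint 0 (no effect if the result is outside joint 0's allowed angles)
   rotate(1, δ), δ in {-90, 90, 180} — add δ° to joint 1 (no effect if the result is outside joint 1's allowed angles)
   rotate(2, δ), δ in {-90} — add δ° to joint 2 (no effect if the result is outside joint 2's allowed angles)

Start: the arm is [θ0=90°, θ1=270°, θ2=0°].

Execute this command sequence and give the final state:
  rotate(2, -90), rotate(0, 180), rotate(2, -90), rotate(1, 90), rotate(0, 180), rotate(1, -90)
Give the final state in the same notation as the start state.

[θ0=90°, θ1=270°, θ2=180°]

initial: [θ0=90°, θ1=270°, θ2=0°]
[1] after rotate(2, -90): [θ0=90°, θ1=270°, θ2=270°]
[2] after rotate(0, 180): [θ0=270°, θ1=270°, θ2=270°]
[3] after rotate(2, -90): [θ0=270°, θ1=270°, θ2=180°]
[4] after rotate(1, 90): [θ0=270°, θ1=0°, θ2=180°]
[5] after rotate(0, 180): [θ0=90°, θ1=0°, θ2=180°]
[6] after rotate(1, -90): [θ0=90°, θ1=270°, θ2=180°]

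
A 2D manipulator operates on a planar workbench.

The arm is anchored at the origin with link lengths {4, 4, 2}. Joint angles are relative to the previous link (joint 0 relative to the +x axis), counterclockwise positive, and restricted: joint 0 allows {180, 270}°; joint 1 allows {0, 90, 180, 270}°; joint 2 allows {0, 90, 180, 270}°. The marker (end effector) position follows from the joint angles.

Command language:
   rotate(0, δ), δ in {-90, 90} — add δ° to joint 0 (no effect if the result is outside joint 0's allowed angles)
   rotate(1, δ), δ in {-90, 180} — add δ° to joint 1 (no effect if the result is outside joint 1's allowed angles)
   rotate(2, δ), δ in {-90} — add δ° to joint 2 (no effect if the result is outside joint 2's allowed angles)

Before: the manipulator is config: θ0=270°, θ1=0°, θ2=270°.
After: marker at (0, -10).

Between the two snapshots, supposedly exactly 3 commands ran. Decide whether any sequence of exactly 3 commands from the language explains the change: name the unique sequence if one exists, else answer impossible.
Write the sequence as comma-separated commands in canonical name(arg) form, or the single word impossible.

rotate(2, -90), rotate(2, -90), rotate(2, -90)

t0: config: θ0=270°, θ1=0°, θ2=270°
[1] after rotate(2, -90): config: θ0=270°, θ1=0°, θ2=180°
[2] after rotate(2, -90): config: θ0=270°, θ1=0°, θ2=90°
[3] after rotate(2, -90): config: θ0=270°, θ1=0°, θ2=0°
no rival 3-sequence matches.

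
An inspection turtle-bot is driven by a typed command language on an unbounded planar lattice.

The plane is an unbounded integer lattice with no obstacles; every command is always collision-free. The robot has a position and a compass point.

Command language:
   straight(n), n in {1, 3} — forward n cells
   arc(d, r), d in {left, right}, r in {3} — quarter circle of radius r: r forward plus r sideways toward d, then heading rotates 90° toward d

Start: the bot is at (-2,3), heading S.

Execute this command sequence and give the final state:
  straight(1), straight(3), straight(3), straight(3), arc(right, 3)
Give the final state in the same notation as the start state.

start: at (-2,3), heading S
t=1 straight(1) ⇒ at (-2,2), heading S
t=2 straight(3) ⇒ at (-2,-1), heading S
t=3 straight(3) ⇒ at (-2,-4), heading S
t=4 straight(3) ⇒ at (-2,-7), heading S
t=5 arc(right, 3) ⇒ at (-5,-10), heading W

at (-5,-10), heading W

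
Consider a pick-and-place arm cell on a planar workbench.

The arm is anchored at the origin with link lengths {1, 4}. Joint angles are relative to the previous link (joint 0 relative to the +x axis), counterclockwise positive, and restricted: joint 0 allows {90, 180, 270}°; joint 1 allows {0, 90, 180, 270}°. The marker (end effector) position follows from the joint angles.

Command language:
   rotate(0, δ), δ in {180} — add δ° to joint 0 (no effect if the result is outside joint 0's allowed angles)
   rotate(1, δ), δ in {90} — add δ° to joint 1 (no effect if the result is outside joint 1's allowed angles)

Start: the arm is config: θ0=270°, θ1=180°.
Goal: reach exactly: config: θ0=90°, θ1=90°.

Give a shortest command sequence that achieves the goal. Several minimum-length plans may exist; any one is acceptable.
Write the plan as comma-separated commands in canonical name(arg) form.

rotate(0, 180), rotate(1, 90), rotate(1, 90), rotate(1, 90)

start: config: θ0=270°, θ1=180°
t=1 rotate(0, 180) ⇒ config: θ0=90°, θ1=180°
t=2 rotate(1, 90) ⇒ config: θ0=90°, θ1=270°
t=3 rotate(1, 90) ⇒ config: θ0=90°, θ1=0°
t=4 rotate(1, 90) ⇒ config: θ0=90°, θ1=90°
shorter routes all fall short; 4 is best.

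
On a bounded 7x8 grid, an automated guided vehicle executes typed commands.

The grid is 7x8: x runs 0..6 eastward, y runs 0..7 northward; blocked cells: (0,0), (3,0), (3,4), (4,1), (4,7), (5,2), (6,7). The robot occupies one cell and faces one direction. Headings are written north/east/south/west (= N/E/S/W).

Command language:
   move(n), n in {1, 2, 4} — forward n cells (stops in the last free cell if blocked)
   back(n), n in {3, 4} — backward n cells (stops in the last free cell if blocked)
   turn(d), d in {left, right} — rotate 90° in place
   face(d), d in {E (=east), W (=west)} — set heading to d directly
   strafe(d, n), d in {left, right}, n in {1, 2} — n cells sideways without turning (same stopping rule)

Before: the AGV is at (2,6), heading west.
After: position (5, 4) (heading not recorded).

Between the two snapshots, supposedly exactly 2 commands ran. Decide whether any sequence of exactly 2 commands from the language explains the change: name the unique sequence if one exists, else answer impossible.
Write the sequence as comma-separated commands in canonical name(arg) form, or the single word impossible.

key: running strafe(left, 2) before back(3) would end elsewhere — order is forced
initial: at (2,6), heading west
1. back(3) → at (5,6), heading west
2. strafe(left, 2) → at (5,4), heading west
uniquely the one of 169 2-step routes that fits.

back(3), strafe(left, 2)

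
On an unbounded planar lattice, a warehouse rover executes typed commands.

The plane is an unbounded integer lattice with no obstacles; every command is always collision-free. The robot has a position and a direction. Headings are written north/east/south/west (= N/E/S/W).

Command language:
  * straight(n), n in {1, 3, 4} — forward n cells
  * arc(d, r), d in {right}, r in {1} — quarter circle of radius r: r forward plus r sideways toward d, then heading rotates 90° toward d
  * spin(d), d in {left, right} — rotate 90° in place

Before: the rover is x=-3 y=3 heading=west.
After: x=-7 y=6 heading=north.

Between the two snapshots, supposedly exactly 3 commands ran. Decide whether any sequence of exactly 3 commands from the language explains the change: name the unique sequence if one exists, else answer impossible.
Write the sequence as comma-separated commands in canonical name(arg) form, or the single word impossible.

straight(4), spin(right), straight(3)

key: order matters: swapping straight(4) and straight(3) lands elsewhere
initial: x=-3 y=3 heading=west
t=1 straight(4) ⇒ x=-7 y=3 heading=west
t=2 spin(right) ⇒ x=-7 y=3 heading=north
t=3 straight(3) ⇒ x=-7 y=6 heading=north
no other 3-command option fits: unique.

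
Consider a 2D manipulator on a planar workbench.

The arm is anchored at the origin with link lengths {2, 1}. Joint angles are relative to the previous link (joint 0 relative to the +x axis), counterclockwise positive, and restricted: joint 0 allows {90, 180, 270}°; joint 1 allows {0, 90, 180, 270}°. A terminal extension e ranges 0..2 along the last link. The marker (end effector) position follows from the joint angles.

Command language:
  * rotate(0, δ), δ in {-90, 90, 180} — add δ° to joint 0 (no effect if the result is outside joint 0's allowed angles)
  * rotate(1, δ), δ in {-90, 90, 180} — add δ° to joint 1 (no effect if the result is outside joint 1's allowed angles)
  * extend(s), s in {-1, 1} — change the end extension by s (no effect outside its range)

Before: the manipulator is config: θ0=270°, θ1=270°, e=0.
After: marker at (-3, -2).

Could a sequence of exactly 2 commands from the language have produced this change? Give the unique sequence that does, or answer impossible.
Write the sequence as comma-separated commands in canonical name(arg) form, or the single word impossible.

extend(1), extend(1)

begin: config: θ0=270°, θ1=270°, e=0
1. extend(1) → config: θ0=270°, θ1=270°, e=1
2. extend(1) → config: θ0=270°, θ1=270°, e=2
no other 2-command option fits: unique.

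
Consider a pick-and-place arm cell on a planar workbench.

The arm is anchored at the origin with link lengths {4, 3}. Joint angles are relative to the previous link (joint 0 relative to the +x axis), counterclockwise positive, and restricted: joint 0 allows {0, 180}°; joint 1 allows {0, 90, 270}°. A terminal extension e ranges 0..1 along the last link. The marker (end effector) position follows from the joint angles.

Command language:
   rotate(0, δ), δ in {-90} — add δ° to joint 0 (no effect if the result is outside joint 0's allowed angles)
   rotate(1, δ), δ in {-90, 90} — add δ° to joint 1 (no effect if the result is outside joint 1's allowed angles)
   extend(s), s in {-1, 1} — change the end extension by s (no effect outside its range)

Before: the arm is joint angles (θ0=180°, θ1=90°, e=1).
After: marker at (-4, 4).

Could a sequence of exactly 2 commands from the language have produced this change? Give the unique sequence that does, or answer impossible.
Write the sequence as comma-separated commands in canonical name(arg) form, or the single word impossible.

t0: joint angles (θ0=180°, θ1=90°, e=1)
1. rotate(1, -90) → joint angles (θ0=180°, θ1=0°, e=1)
2. rotate(1, -90) → joint angles (θ0=180°, θ1=270°, e=1)
no other 2-command option fits: unique.

rotate(1, -90), rotate(1, -90)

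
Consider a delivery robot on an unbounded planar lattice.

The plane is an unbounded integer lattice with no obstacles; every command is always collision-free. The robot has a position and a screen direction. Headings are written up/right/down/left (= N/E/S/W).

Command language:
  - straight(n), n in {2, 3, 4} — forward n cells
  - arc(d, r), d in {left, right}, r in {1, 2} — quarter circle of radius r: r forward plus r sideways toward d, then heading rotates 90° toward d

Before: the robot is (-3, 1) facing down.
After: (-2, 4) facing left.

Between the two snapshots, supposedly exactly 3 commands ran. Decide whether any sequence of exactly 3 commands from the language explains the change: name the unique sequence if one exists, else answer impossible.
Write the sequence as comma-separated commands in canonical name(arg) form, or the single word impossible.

arc(left, 1), arc(left, 2), arc(left, 2)

key: running arc(left, 2) before arc(left, 1) would end elsewhere — order is forced
start: (-3, 1) facing down
t=1 arc(left, 1) ⇒ (-2, 0) facing right
t=2 arc(left, 2) ⇒ (0, 2) facing up
t=3 arc(left, 2) ⇒ (-2, 4) facing left
no other 3-command option fits: unique.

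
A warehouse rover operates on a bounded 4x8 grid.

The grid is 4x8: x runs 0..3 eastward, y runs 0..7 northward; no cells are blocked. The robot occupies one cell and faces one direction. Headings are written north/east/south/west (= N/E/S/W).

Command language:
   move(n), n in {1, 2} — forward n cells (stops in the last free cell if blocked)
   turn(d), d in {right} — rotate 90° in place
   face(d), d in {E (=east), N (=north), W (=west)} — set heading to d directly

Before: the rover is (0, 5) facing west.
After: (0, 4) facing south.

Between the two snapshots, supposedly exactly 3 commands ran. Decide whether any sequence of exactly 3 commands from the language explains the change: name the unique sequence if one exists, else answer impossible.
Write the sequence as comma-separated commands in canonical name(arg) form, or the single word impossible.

key: running move(1) before face(E) would end elsewhere — order is forced
from: (0, 5) facing west
[1] after face(E): (0, 5) facing east
[2] after turn(right): (0, 5) facing south
[3] after move(1): (0, 4) facing south
all 216 alternatives checked — unique.

face(E), turn(right), move(1)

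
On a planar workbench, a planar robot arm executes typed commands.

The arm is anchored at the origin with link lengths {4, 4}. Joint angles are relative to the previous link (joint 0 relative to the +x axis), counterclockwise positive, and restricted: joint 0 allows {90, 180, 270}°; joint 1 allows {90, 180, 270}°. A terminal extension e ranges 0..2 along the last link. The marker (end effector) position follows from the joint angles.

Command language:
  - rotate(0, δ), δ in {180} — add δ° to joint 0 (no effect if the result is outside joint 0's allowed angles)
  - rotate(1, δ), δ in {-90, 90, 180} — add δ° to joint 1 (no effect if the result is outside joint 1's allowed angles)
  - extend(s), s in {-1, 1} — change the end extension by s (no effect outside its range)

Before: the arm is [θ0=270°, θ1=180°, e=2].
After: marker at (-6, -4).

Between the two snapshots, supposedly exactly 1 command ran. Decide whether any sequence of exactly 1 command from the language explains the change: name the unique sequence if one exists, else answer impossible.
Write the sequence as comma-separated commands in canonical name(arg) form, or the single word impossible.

rotate(1, 90)

start: [θ0=270°, θ1=180°, e=2]
t=1 rotate(1, 90) ⇒ [θ0=270°, θ1=270°, e=2]
no other 1-command option fits: unique.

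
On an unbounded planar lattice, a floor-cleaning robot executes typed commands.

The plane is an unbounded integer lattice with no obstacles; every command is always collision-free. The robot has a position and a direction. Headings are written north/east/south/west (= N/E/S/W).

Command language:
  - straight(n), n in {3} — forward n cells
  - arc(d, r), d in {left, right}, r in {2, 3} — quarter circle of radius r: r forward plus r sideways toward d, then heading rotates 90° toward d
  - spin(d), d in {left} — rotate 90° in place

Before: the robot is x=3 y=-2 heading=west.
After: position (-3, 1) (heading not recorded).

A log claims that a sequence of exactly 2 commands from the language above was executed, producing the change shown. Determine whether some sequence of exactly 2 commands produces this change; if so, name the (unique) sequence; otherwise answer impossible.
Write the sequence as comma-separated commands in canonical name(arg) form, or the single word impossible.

straight(3), arc(right, 3)

key: order matters: swapping straight(3) and arc(right, 3) lands elsewhere
t0: x=3 y=-2 heading=west
t=1 straight(3) ⇒ x=0 y=-2 heading=west
t=2 arc(right, 3) ⇒ x=-3 y=1 heading=north
no rival 2-sequence matches.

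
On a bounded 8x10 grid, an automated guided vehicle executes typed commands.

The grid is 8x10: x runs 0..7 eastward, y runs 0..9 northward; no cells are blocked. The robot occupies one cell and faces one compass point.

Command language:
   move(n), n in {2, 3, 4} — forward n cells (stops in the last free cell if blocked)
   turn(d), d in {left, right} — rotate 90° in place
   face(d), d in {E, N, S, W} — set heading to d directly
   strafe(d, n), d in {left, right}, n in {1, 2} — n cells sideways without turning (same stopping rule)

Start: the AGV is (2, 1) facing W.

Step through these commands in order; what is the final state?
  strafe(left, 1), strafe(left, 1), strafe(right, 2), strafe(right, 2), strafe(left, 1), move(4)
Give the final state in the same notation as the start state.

(0, 3) facing W

t0: (2, 1) facing W
step 1 (strafe(left, 1)): (2, 0) facing W
step 2 (strafe(left, 1)): (2, 0) facing W
step 3 (strafe(right, 2)): (2, 2) facing W
step 4 (strafe(right, 2)): (2, 4) facing W
step 5 (strafe(left, 1)): (2, 3) facing W
step 6 (move(4)): (0, 3) facing W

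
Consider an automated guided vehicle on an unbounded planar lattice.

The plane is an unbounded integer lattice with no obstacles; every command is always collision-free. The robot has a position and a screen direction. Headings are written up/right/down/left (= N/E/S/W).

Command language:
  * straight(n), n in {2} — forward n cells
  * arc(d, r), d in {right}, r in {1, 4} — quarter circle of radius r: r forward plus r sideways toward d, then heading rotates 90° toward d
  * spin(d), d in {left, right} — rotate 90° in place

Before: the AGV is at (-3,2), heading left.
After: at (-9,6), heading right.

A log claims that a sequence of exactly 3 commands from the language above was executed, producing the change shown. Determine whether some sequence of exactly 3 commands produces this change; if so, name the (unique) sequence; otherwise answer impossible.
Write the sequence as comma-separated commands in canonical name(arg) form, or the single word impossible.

straight(2), arc(right, 4), spin(right)

key: cell and facing (now E) both changed — the 3 commands mix motion and turning
from: at (-3,2), heading left
[1] after straight(2): at (-5,2), heading left
[2] after arc(right, 4): at (-9,6), heading up
[3] after spin(right): at (-9,6), heading right
no rival 3-sequence matches.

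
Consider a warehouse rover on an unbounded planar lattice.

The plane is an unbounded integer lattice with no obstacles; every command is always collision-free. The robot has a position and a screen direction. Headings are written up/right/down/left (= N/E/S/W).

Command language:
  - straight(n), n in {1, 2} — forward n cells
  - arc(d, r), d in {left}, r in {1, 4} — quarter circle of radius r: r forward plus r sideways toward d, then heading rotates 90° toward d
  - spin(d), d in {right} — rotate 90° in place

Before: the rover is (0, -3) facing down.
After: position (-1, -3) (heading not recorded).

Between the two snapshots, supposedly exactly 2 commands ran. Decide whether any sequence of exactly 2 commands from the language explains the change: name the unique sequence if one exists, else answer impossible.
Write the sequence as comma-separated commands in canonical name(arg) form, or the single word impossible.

key: order matters: swapping spin(right) and straight(1) lands elsewhere
begin: (0, -3) facing down
t=1 spin(right) ⇒ (0, -3) facing left
t=2 straight(1) ⇒ (-1, -3) facing left
all 25 alternatives checked — unique.

spin(right), straight(1)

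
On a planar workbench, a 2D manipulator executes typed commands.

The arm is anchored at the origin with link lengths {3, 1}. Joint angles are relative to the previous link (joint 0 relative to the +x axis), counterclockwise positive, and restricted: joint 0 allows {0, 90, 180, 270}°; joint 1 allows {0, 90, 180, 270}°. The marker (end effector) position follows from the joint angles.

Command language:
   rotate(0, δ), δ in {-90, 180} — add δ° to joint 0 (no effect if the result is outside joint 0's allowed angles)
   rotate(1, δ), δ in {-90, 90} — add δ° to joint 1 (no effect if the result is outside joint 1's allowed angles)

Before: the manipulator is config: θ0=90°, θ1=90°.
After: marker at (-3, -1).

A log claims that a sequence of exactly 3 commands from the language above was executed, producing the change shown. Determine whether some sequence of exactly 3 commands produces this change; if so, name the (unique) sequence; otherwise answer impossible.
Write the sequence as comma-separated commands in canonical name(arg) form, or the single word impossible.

rotate(0, -90), rotate(0, -90), rotate(0, -90)

begin: config: θ0=90°, θ1=90°
step 1 (rotate(0, -90)): config: θ0=0°, θ1=90°
step 2 (rotate(0, -90)): config: θ0=270°, θ1=90°
step 3 (rotate(0, -90)): config: θ0=180°, θ1=90°
uniquely the one of 64 3-step routes that fits.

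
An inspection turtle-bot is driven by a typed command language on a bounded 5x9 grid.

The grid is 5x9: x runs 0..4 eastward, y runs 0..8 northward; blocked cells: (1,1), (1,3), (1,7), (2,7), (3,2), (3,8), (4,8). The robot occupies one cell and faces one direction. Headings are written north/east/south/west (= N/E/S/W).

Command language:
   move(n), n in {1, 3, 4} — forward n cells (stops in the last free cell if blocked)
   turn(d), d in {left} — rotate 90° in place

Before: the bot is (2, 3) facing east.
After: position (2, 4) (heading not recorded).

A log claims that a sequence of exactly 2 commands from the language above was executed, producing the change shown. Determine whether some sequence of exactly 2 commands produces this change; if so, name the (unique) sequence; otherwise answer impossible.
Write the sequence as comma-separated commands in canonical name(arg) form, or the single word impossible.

turn(left), move(1)

key: order matters: swapping turn(left) and move(1) lands elsewhere
begin: (2, 3) facing east
t=1 turn(left) ⇒ (2, 3) facing north
t=2 move(1) ⇒ (2, 4) facing north
all 16 alternatives checked — unique.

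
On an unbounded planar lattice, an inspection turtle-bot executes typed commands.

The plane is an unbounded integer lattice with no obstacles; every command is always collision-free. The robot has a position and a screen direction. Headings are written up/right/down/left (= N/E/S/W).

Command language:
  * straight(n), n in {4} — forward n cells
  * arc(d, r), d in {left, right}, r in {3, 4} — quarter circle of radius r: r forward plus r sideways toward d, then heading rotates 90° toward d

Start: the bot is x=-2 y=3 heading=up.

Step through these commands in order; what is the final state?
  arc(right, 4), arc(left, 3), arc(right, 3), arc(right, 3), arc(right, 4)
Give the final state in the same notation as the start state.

x=7 y=6 heading=left

begin: x=-2 y=3 heading=up
step 1 (arc(right, 4)): x=2 y=7 heading=right
step 2 (arc(left, 3)): x=5 y=10 heading=up
step 3 (arc(right, 3)): x=8 y=13 heading=right
step 4 (arc(right, 3)): x=11 y=10 heading=down
step 5 (arc(right, 4)): x=7 y=6 heading=left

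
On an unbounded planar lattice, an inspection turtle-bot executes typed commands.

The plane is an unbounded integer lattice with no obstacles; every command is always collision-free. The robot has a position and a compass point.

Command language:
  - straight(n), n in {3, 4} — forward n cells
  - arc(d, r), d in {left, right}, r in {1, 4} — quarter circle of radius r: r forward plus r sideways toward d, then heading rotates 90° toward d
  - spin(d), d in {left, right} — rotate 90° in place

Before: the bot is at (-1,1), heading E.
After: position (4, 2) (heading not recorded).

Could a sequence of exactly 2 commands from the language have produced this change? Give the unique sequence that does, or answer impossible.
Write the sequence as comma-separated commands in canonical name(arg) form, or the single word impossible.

straight(4), arc(left, 1)

key: running arc(left, 1) before straight(4) would end elsewhere — order is forced
start: at (-1,1), heading E
t=1 straight(4) ⇒ at (3,1), heading E
t=2 arc(left, 1) ⇒ at (4,2), heading N
no rival 2-sequence matches.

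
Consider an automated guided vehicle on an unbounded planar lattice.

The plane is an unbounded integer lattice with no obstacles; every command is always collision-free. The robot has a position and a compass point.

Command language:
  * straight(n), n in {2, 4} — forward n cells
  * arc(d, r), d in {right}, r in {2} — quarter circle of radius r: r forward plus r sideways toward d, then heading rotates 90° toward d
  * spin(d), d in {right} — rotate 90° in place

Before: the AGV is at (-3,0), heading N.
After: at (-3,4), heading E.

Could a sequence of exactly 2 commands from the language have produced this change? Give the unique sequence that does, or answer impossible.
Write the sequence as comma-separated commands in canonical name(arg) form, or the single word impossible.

key: cell and facing (now E) both changed — the 2 commands mix motion and turning
t0: at (-3,0), heading N
[1] after straight(4): at (-3,4), heading N
[2] after spin(right): at (-3,4), heading E
no other 2-command option fits: unique.

straight(4), spin(right)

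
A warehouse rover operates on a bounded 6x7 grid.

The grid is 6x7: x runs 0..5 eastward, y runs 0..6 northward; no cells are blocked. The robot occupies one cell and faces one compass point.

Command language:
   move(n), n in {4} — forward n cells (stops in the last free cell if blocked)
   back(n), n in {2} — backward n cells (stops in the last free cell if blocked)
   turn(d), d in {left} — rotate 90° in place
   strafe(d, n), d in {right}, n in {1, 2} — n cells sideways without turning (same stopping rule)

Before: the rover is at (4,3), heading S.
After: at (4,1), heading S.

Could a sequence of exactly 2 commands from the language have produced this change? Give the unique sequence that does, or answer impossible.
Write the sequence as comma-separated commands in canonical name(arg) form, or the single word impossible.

back(2), move(4)

key: order matters: swapping back(2) and move(4) lands elsewhere
begin: at (4,3), heading S
1. back(2) → at (4,5), heading S
2. move(4) → at (4,1), heading S
uniquely the one of 25 2-step routes that fits.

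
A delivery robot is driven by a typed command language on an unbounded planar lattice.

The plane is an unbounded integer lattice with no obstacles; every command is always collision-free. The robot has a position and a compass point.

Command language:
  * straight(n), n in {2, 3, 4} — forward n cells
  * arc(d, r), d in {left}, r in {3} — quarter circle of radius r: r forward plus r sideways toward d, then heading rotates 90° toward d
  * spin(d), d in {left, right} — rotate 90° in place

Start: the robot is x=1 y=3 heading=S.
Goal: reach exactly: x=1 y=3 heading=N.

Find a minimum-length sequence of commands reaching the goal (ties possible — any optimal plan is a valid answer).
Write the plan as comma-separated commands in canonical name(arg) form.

spin(right), spin(right)

start: x=1 y=3 heading=S
[1] after spin(right): x=1 y=3 heading=W
[2] after spin(right): x=1 y=3 heading=N
nothing shorter than 2 reaches the goal.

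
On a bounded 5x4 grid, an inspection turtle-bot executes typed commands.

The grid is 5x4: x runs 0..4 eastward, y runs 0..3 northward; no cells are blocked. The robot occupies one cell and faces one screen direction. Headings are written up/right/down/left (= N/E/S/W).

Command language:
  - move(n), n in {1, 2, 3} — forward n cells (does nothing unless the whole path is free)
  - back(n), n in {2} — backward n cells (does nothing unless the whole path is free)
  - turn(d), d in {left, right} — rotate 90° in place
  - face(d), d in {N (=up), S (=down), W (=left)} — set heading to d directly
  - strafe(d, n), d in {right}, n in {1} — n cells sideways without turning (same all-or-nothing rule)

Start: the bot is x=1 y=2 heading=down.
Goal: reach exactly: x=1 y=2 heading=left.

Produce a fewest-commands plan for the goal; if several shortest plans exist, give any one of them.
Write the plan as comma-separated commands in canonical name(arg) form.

from: x=1 y=2 heading=down
[1] after face(W): x=1 y=2 heading=left
shorter routes all fall short; 1 is best.

face(W)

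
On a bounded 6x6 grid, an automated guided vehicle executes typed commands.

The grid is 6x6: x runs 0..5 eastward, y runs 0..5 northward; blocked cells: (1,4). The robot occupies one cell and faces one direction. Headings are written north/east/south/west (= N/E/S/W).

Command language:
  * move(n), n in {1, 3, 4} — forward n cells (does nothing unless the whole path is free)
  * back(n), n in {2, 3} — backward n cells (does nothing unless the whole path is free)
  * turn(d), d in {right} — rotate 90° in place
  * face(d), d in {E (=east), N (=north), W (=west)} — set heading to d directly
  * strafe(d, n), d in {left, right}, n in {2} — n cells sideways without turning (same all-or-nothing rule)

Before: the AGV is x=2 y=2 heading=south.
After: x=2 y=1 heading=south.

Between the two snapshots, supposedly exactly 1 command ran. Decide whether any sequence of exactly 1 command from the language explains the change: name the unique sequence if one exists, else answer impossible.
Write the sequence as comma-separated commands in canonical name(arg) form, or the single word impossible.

move(1)

key: heading stays S — the single command does not turn
t0: x=2 y=2 heading=south
[1] after move(1): x=2 y=1 heading=south
all 11 alternatives checked — unique.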